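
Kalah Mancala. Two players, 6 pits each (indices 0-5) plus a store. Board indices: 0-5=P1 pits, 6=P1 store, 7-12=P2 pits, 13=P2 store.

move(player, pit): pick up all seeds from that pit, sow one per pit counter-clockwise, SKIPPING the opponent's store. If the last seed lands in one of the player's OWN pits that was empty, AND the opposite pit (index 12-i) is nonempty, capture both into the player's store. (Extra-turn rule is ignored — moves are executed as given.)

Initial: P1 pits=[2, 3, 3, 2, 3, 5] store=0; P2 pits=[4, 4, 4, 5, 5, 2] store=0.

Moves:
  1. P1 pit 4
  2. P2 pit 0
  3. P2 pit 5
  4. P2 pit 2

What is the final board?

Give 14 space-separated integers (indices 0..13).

Answer: 4 4 3 2 0 6 1 0 5 0 7 7 1 2

Derivation:
Move 1: P1 pit4 -> P1=[2,3,3,2,0,6](1) P2=[5,4,4,5,5,2](0)
Move 2: P2 pit0 -> P1=[2,3,3,2,0,6](1) P2=[0,5,5,6,6,3](0)
Move 3: P2 pit5 -> P1=[3,4,3,2,0,6](1) P2=[0,5,5,6,6,0](1)
Move 4: P2 pit2 -> P1=[4,4,3,2,0,6](1) P2=[0,5,0,7,7,1](2)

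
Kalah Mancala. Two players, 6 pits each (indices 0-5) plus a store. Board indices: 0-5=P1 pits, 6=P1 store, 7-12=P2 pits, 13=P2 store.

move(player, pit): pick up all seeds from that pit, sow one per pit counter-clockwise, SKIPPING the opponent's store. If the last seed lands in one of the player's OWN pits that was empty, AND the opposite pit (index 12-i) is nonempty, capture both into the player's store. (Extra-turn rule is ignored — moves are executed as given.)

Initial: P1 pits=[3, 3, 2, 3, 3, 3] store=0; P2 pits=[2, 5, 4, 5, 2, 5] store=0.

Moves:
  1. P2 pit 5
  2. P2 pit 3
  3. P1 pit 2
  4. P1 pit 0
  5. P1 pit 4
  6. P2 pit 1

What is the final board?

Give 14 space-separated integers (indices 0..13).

Move 1: P2 pit5 -> P1=[4,4,3,4,3,3](0) P2=[2,5,4,5,2,0](1)
Move 2: P2 pit3 -> P1=[5,5,3,4,3,3](0) P2=[2,5,4,0,3,1](2)
Move 3: P1 pit2 -> P1=[5,5,0,5,4,4](0) P2=[2,5,4,0,3,1](2)
Move 4: P1 pit0 -> P1=[0,6,1,6,5,5](0) P2=[2,5,4,0,3,1](2)
Move 5: P1 pit4 -> P1=[0,6,1,6,0,6](1) P2=[3,6,5,0,3,1](2)
Move 6: P2 pit1 -> P1=[1,6,1,6,0,6](1) P2=[3,0,6,1,4,2](3)

Answer: 1 6 1 6 0 6 1 3 0 6 1 4 2 3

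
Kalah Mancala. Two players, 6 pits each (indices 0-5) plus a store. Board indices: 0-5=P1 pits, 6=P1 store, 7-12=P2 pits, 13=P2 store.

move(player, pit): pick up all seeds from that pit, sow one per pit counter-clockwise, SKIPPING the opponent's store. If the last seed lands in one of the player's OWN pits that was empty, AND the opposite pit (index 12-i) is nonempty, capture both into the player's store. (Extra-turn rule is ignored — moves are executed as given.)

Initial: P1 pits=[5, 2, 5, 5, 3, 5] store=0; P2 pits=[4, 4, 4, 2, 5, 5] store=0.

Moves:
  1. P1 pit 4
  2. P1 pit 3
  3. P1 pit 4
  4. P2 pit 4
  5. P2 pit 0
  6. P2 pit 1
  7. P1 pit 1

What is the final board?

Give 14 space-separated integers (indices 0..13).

Move 1: P1 pit4 -> P1=[5,2,5,5,0,6](1) P2=[5,4,4,2,5,5](0)
Move 2: P1 pit3 -> P1=[5,2,5,0,1,7](2) P2=[6,5,4,2,5,5](0)
Move 3: P1 pit4 -> P1=[5,2,5,0,0,8](2) P2=[6,5,4,2,5,5](0)
Move 4: P2 pit4 -> P1=[6,3,6,0,0,8](2) P2=[6,5,4,2,0,6](1)
Move 5: P2 pit0 -> P1=[6,3,6,0,0,8](2) P2=[0,6,5,3,1,7](2)
Move 6: P2 pit1 -> P1=[7,3,6,0,0,8](2) P2=[0,0,6,4,2,8](3)
Move 7: P1 pit1 -> P1=[7,0,7,1,1,8](2) P2=[0,0,6,4,2,8](3)

Answer: 7 0 7 1 1 8 2 0 0 6 4 2 8 3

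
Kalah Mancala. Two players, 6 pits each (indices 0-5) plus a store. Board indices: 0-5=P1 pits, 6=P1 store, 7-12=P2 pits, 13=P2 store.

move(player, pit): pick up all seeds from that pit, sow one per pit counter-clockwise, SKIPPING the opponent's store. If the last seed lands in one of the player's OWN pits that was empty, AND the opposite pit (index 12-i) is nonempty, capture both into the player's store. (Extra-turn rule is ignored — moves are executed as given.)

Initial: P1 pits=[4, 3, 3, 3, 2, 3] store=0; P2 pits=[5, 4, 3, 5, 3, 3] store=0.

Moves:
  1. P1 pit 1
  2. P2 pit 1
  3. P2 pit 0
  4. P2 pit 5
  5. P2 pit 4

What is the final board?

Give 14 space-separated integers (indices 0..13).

Answer: 6 2 6 5 3 3 0 0 1 5 7 0 1 2

Derivation:
Move 1: P1 pit1 -> P1=[4,0,4,4,3,3](0) P2=[5,4,3,5,3,3](0)
Move 2: P2 pit1 -> P1=[4,0,4,4,3,3](0) P2=[5,0,4,6,4,4](0)
Move 3: P2 pit0 -> P1=[4,0,4,4,3,3](0) P2=[0,1,5,7,5,5](0)
Move 4: P2 pit5 -> P1=[5,1,5,5,3,3](0) P2=[0,1,5,7,5,0](1)
Move 5: P2 pit4 -> P1=[6,2,6,5,3,3](0) P2=[0,1,5,7,0,1](2)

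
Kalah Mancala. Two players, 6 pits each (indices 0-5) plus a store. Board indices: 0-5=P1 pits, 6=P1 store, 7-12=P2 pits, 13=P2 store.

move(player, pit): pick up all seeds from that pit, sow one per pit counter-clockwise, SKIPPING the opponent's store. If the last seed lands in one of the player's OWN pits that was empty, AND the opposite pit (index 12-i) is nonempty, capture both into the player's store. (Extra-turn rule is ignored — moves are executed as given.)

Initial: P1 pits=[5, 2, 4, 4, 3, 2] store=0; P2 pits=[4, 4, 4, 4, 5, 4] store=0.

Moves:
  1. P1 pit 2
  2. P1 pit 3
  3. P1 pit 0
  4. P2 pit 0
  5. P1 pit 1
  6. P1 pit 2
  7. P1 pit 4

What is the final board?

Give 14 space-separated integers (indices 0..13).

Move 1: P1 pit2 -> P1=[5,2,0,5,4,3](1) P2=[4,4,4,4,5,4](0)
Move 2: P1 pit3 -> P1=[5,2,0,0,5,4](2) P2=[5,5,4,4,5,4](0)
Move 3: P1 pit0 -> P1=[0,3,1,1,6,5](2) P2=[5,5,4,4,5,4](0)
Move 4: P2 pit0 -> P1=[0,3,1,1,6,5](2) P2=[0,6,5,5,6,5](0)
Move 5: P1 pit1 -> P1=[0,0,2,2,7,5](2) P2=[0,6,5,5,6,5](0)
Move 6: P1 pit2 -> P1=[0,0,0,3,8,5](2) P2=[0,6,5,5,6,5](0)
Move 7: P1 pit4 -> P1=[0,0,0,3,0,6](3) P2=[1,7,6,6,7,6](0)

Answer: 0 0 0 3 0 6 3 1 7 6 6 7 6 0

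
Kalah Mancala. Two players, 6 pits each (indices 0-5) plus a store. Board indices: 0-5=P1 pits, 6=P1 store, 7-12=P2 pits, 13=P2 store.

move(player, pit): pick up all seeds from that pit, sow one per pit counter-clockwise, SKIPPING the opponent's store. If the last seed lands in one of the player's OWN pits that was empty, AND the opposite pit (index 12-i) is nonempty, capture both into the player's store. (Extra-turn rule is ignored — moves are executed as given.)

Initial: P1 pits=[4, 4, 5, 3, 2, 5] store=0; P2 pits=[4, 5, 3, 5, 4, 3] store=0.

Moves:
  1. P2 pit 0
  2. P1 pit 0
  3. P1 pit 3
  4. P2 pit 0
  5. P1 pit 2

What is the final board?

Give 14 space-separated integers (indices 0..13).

Answer: 0 5 0 1 5 7 2 1 8 4 6 5 3 0

Derivation:
Move 1: P2 pit0 -> P1=[4,4,5,3,2,5](0) P2=[0,6,4,6,5,3](0)
Move 2: P1 pit0 -> P1=[0,5,6,4,3,5](0) P2=[0,6,4,6,5,3](0)
Move 3: P1 pit3 -> P1=[0,5,6,0,4,6](1) P2=[1,6,4,6,5,3](0)
Move 4: P2 pit0 -> P1=[0,5,6,0,4,6](1) P2=[0,7,4,6,5,3](0)
Move 5: P1 pit2 -> P1=[0,5,0,1,5,7](2) P2=[1,8,4,6,5,3](0)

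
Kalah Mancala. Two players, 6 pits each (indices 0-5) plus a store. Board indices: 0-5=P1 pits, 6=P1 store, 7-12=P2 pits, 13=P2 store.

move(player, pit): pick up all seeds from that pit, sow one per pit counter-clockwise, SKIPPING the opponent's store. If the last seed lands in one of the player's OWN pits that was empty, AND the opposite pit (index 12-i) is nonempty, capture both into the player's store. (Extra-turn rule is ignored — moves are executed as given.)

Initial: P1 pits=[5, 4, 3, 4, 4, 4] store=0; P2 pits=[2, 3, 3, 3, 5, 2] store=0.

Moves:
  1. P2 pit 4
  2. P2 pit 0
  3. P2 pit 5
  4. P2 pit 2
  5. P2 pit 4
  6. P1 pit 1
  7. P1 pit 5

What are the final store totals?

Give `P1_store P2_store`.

Move 1: P2 pit4 -> P1=[6,5,4,4,4,4](0) P2=[2,3,3,3,0,3](1)
Move 2: P2 pit0 -> P1=[6,5,4,4,4,4](0) P2=[0,4,4,3,0,3](1)
Move 3: P2 pit5 -> P1=[7,6,4,4,4,4](0) P2=[0,4,4,3,0,0](2)
Move 4: P2 pit2 -> P1=[7,6,4,4,4,4](0) P2=[0,4,0,4,1,1](3)
Move 5: P2 pit4 -> P1=[7,6,4,4,4,4](0) P2=[0,4,0,4,0,2](3)
Move 6: P1 pit1 -> P1=[7,0,5,5,5,5](1) P2=[1,4,0,4,0,2](3)
Move 7: P1 pit5 -> P1=[7,0,5,5,5,0](2) P2=[2,5,1,5,0,2](3)

Answer: 2 3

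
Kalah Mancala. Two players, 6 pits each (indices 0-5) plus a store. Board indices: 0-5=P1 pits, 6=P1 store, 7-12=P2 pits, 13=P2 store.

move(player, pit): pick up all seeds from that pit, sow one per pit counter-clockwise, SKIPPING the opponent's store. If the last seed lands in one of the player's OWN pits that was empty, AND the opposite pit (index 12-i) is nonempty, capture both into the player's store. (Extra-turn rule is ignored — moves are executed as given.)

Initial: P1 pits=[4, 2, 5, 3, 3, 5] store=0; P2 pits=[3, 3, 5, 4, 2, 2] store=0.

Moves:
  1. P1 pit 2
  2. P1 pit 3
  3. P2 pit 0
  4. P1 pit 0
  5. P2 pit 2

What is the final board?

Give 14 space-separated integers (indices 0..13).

Answer: 1 4 1 1 6 7 2 0 4 0 6 4 4 1

Derivation:
Move 1: P1 pit2 -> P1=[4,2,0,4,4,6](1) P2=[4,3,5,4,2,2](0)
Move 2: P1 pit3 -> P1=[4,2,0,0,5,7](2) P2=[5,3,5,4,2,2](0)
Move 3: P2 pit0 -> P1=[4,2,0,0,5,7](2) P2=[0,4,6,5,3,3](0)
Move 4: P1 pit0 -> P1=[0,3,1,1,6,7](2) P2=[0,4,6,5,3,3](0)
Move 5: P2 pit2 -> P1=[1,4,1,1,6,7](2) P2=[0,4,0,6,4,4](1)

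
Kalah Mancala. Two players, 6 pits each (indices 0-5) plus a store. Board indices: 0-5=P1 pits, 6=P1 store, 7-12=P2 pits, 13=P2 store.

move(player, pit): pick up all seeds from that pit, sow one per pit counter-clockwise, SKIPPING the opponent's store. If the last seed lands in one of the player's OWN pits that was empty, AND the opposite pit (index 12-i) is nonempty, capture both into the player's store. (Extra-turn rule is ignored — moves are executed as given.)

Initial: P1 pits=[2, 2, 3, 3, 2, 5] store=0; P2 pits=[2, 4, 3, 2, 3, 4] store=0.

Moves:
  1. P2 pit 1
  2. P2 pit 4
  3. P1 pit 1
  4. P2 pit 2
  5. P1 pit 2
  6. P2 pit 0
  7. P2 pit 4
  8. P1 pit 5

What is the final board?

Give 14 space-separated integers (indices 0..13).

Answer: 3 0 0 0 4 0 2 1 2 1 5 1 8 8

Derivation:
Move 1: P2 pit1 -> P1=[2,2,3,3,2,5](0) P2=[2,0,4,3,4,5](0)
Move 2: P2 pit4 -> P1=[3,3,3,3,2,5](0) P2=[2,0,4,3,0,6](1)
Move 3: P1 pit1 -> P1=[3,0,4,4,3,5](0) P2=[2,0,4,3,0,6](1)
Move 4: P2 pit2 -> P1=[3,0,4,4,3,5](0) P2=[2,0,0,4,1,7](2)
Move 5: P1 pit2 -> P1=[3,0,0,5,4,6](1) P2=[2,0,0,4,1,7](2)
Move 6: P2 pit0 -> P1=[3,0,0,0,4,6](1) P2=[0,1,0,4,1,7](8)
Move 7: P2 pit4 -> P1=[3,0,0,0,4,6](1) P2=[0,1,0,4,0,8](8)
Move 8: P1 pit5 -> P1=[3,0,0,0,4,0](2) P2=[1,2,1,5,1,8](8)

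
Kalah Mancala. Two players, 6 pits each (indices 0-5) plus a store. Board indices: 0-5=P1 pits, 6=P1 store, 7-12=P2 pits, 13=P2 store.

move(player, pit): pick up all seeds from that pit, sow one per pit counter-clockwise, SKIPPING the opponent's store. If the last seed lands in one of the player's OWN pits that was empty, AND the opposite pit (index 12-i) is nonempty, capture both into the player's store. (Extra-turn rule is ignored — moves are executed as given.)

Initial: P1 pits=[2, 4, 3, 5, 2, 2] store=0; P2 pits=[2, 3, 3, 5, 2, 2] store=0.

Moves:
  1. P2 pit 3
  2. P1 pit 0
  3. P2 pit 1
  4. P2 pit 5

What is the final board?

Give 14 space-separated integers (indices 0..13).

Move 1: P2 pit3 -> P1=[3,5,3,5,2,2](0) P2=[2,3,3,0,3,3](1)
Move 2: P1 pit0 -> P1=[0,6,4,6,2,2](0) P2=[2,3,3,0,3,3](1)
Move 3: P2 pit1 -> P1=[0,6,4,6,2,2](0) P2=[2,0,4,1,4,3](1)
Move 4: P2 pit5 -> P1=[1,7,4,6,2,2](0) P2=[2,0,4,1,4,0](2)

Answer: 1 7 4 6 2 2 0 2 0 4 1 4 0 2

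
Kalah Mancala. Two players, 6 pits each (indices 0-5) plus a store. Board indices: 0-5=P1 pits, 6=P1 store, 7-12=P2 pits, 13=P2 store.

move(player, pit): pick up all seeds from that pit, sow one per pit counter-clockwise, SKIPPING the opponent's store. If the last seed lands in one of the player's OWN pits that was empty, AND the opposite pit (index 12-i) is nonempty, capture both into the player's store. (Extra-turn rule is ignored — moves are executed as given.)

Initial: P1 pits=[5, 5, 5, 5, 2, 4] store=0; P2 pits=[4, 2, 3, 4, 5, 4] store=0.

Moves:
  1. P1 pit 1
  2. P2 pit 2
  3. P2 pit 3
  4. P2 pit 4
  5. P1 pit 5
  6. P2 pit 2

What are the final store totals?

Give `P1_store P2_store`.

Move 1: P1 pit1 -> P1=[5,0,6,6,3,5](1) P2=[4,2,3,4,5,4](0)
Move 2: P2 pit2 -> P1=[5,0,6,6,3,5](1) P2=[4,2,0,5,6,5](0)
Move 3: P2 pit3 -> P1=[6,1,6,6,3,5](1) P2=[4,2,0,0,7,6](1)
Move 4: P2 pit4 -> P1=[7,2,7,7,4,5](1) P2=[4,2,0,0,0,7](2)
Move 5: P1 pit5 -> P1=[7,2,7,7,4,0](2) P2=[5,3,1,1,0,7](2)
Move 6: P2 pit2 -> P1=[7,2,7,7,4,0](2) P2=[5,3,0,2,0,7](2)

Answer: 2 2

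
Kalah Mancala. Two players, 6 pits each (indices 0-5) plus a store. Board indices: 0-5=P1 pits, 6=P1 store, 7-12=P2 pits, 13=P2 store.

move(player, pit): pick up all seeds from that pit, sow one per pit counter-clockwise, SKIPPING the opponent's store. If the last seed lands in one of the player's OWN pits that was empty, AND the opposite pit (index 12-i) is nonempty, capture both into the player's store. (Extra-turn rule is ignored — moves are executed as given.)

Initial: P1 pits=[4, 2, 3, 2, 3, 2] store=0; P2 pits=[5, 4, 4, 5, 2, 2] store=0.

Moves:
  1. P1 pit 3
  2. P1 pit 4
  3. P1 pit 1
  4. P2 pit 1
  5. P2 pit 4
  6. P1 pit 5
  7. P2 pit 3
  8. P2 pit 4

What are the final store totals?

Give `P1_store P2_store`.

Answer: 7 3

Derivation:
Move 1: P1 pit3 -> P1=[4,2,3,0,4,3](0) P2=[5,4,4,5,2,2](0)
Move 2: P1 pit4 -> P1=[4,2,3,0,0,4](1) P2=[6,5,4,5,2,2](0)
Move 3: P1 pit1 -> P1=[4,0,4,0,0,4](6) P2=[6,5,0,5,2,2](0)
Move 4: P2 pit1 -> P1=[4,0,4,0,0,4](6) P2=[6,0,1,6,3,3](1)
Move 5: P2 pit4 -> P1=[5,0,4,0,0,4](6) P2=[6,0,1,6,0,4](2)
Move 6: P1 pit5 -> P1=[5,0,4,0,0,0](7) P2=[7,1,2,6,0,4](2)
Move 7: P2 pit3 -> P1=[6,1,5,0,0,0](7) P2=[7,1,2,0,1,5](3)
Move 8: P2 pit4 -> P1=[6,1,5,0,0,0](7) P2=[7,1,2,0,0,6](3)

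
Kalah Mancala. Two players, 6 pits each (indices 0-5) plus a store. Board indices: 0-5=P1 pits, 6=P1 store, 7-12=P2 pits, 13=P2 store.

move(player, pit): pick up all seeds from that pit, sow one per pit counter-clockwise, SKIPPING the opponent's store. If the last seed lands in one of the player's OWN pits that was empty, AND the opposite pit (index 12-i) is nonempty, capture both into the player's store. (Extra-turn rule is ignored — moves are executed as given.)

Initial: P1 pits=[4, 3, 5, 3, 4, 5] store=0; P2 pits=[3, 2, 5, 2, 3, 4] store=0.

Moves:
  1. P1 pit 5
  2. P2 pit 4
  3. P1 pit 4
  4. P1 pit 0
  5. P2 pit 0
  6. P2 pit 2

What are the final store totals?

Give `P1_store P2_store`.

Answer: 2 2

Derivation:
Move 1: P1 pit5 -> P1=[4,3,5,3,4,0](1) P2=[4,3,6,3,3,4](0)
Move 2: P2 pit4 -> P1=[5,3,5,3,4,0](1) P2=[4,3,6,3,0,5](1)
Move 3: P1 pit4 -> P1=[5,3,5,3,0,1](2) P2=[5,4,6,3,0,5](1)
Move 4: P1 pit0 -> P1=[0,4,6,4,1,2](2) P2=[5,4,6,3,0,5](1)
Move 5: P2 pit0 -> P1=[0,4,6,4,1,2](2) P2=[0,5,7,4,1,6](1)
Move 6: P2 pit2 -> P1=[1,5,7,4,1,2](2) P2=[0,5,0,5,2,7](2)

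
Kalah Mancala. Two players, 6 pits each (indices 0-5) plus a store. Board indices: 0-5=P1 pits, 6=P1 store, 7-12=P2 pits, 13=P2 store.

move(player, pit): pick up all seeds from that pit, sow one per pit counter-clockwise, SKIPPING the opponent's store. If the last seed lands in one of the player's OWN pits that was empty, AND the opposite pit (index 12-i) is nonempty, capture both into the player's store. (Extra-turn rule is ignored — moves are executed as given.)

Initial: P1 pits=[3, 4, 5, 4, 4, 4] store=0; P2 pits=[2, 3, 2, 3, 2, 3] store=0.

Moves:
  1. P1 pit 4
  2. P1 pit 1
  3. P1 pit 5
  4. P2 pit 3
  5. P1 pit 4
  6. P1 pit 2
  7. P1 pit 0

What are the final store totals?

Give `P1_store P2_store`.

Answer: 8 1

Derivation:
Move 1: P1 pit4 -> P1=[3,4,5,4,0,5](1) P2=[3,4,2,3,2,3](0)
Move 2: P1 pit1 -> P1=[3,0,6,5,1,6](1) P2=[3,4,2,3,2,3](0)
Move 3: P1 pit5 -> P1=[3,0,6,5,1,0](2) P2=[4,5,3,4,3,3](0)
Move 4: P2 pit3 -> P1=[4,0,6,5,1,0](2) P2=[4,5,3,0,4,4](1)
Move 5: P1 pit4 -> P1=[4,0,6,5,0,0](7) P2=[0,5,3,0,4,4](1)
Move 6: P1 pit2 -> P1=[4,0,0,6,1,1](8) P2=[1,6,3,0,4,4](1)
Move 7: P1 pit0 -> P1=[0,1,1,7,2,1](8) P2=[1,6,3,0,4,4](1)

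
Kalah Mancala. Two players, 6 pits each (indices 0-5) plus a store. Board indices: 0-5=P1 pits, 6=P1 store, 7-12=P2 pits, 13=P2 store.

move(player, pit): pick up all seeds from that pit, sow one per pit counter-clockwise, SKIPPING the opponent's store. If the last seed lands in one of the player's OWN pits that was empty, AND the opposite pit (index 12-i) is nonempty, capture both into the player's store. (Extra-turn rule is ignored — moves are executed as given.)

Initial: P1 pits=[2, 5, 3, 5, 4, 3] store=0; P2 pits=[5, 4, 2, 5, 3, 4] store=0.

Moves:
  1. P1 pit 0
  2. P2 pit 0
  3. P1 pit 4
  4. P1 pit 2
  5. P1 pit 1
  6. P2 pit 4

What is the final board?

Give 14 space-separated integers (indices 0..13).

Answer: 1 1 1 7 2 6 3 2 6 3 6 0 6 1

Derivation:
Move 1: P1 pit0 -> P1=[0,6,4,5,4,3](0) P2=[5,4,2,5,3,4](0)
Move 2: P2 pit0 -> P1=[0,6,4,5,4,3](0) P2=[0,5,3,6,4,5](0)
Move 3: P1 pit4 -> P1=[0,6,4,5,0,4](1) P2=[1,6,3,6,4,5](0)
Move 4: P1 pit2 -> P1=[0,6,0,6,1,5](2) P2=[1,6,3,6,4,5](0)
Move 5: P1 pit1 -> P1=[0,0,1,7,2,6](3) P2=[2,6,3,6,4,5](0)
Move 6: P2 pit4 -> P1=[1,1,1,7,2,6](3) P2=[2,6,3,6,0,6](1)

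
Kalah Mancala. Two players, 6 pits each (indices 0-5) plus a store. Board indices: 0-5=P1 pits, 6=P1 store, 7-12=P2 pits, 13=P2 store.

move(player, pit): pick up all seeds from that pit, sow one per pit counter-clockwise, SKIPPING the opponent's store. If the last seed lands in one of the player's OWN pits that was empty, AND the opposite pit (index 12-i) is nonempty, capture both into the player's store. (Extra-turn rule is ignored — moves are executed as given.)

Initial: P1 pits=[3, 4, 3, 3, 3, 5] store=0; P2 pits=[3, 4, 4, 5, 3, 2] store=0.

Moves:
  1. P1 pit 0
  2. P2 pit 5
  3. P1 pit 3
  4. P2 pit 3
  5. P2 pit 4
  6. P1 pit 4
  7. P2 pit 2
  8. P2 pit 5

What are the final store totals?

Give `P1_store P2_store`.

Answer: 2 5

Derivation:
Move 1: P1 pit0 -> P1=[0,5,4,4,3,5](0) P2=[3,4,4,5,3,2](0)
Move 2: P2 pit5 -> P1=[1,5,4,4,3,5](0) P2=[3,4,4,5,3,0](1)
Move 3: P1 pit3 -> P1=[1,5,4,0,4,6](1) P2=[4,4,4,5,3,0](1)
Move 4: P2 pit3 -> P1=[2,6,4,0,4,6](1) P2=[4,4,4,0,4,1](2)
Move 5: P2 pit4 -> P1=[3,7,4,0,4,6](1) P2=[4,4,4,0,0,2](3)
Move 6: P1 pit4 -> P1=[3,7,4,0,0,7](2) P2=[5,5,4,0,0,2](3)
Move 7: P2 pit2 -> P1=[3,7,4,0,0,7](2) P2=[5,5,0,1,1,3](4)
Move 8: P2 pit5 -> P1=[4,8,4,0,0,7](2) P2=[5,5,0,1,1,0](5)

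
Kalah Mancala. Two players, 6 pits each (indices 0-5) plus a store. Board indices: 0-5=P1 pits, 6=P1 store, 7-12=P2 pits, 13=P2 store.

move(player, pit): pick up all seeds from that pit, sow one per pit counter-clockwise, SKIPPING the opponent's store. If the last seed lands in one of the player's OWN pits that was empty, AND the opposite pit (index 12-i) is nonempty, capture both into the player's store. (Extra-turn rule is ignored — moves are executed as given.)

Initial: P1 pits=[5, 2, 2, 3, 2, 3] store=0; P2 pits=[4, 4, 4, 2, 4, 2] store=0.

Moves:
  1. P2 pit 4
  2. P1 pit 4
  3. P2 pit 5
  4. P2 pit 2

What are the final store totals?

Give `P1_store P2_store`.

Answer: 1 3

Derivation:
Move 1: P2 pit4 -> P1=[6,3,2,3,2,3](0) P2=[4,4,4,2,0,3](1)
Move 2: P1 pit4 -> P1=[6,3,2,3,0,4](1) P2=[4,4,4,2,0,3](1)
Move 3: P2 pit5 -> P1=[7,4,2,3,0,4](1) P2=[4,4,4,2,0,0](2)
Move 4: P2 pit2 -> P1=[7,4,2,3,0,4](1) P2=[4,4,0,3,1,1](3)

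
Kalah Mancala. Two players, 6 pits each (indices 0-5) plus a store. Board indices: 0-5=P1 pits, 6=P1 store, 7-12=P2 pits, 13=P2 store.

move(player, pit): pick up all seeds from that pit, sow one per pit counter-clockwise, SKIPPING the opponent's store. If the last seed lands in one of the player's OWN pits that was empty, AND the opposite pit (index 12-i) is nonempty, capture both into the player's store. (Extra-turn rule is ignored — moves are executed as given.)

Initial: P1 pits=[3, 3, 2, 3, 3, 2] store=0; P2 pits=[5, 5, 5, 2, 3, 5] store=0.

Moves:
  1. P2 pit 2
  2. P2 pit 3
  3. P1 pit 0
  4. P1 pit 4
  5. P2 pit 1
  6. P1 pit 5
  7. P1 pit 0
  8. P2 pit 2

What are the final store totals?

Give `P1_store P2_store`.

Move 1: P2 pit2 -> P1=[4,3,2,3,3,2](0) P2=[5,5,0,3,4,6](1)
Move 2: P2 pit3 -> P1=[4,3,2,3,3,2](0) P2=[5,5,0,0,5,7](2)
Move 3: P1 pit0 -> P1=[0,4,3,4,4,2](0) P2=[5,5,0,0,5,7](2)
Move 4: P1 pit4 -> P1=[0,4,3,4,0,3](1) P2=[6,6,0,0,5,7](2)
Move 5: P2 pit1 -> P1=[1,4,3,4,0,3](1) P2=[6,0,1,1,6,8](3)
Move 6: P1 pit5 -> P1=[1,4,3,4,0,0](2) P2=[7,1,1,1,6,8](3)
Move 7: P1 pit0 -> P1=[0,5,3,4,0,0](2) P2=[7,1,1,1,6,8](3)
Move 8: P2 pit2 -> P1=[0,5,3,4,0,0](2) P2=[7,1,0,2,6,8](3)

Answer: 2 3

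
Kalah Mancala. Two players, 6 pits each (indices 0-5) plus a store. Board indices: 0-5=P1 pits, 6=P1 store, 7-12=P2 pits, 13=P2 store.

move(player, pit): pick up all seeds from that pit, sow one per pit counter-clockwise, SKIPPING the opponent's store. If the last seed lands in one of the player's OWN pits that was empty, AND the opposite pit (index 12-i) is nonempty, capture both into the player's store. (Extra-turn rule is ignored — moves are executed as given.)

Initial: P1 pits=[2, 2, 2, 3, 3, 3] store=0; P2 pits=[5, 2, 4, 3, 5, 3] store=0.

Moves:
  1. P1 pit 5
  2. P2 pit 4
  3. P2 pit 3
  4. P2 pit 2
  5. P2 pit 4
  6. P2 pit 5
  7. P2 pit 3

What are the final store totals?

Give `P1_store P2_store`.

Answer: 1 10

Derivation:
Move 1: P1 pit5 -> P1=[2,2,2,3,3,0](1) P2=[6,3,4,3,5,3](0)
Move 2: P2 pit4 -> P1=[3,3,3,3,3,0](1) P2=[6,3,4,3,0,4](1)
Move 3: P2 pit3 -> P1=[3,3,3,3,3,0](1) P2=[6,3,4,0,1,5](2)
Move 4: P2 pit2 -> P1=[3,3,3,3,3,0](1) P2=[6,3,0,1,2,6](3)
Move 5: P2 pit4 -> P1=[3,3,3,3,3,0](1) P2=[6,3,0,1,0,7](4)
Move 6: P2 pit5 -> P1=[4,4,4,4,4,1](1) P2=[6,3,0,1,0,0](5)
Move 7: P2 pit3 -> P1=[4,0,4,4,4,1](1) P2=[6,3,0,0,0,0](10)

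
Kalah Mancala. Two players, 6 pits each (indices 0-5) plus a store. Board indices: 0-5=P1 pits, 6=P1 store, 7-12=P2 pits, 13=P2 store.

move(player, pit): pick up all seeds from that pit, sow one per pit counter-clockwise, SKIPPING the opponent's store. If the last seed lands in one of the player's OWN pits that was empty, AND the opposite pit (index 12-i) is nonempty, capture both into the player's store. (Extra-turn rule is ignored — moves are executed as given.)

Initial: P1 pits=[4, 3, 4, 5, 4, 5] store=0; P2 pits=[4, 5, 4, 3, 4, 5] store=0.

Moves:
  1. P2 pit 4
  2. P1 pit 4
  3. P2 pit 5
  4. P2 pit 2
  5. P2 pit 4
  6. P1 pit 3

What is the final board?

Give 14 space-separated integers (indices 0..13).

Answer: 6 5 5 0 2 7 2 6 7 1 4 0 2 3

Derivation:
Move 1: P2 pit4 -> P1=[5,4,4,5,4,5](0) P2=[4,5,4,3,0,6](1)
Move 2: P1 pit4 -> P1=[5,4,4,5,0,6](1) P2=[5,6,4,3,0,6](1)
Move 3: P2 pit5 -> P1=[6,5,5,6,1,6](1) P2=[5,6,4,3,0,0](2)
Move 4: P2 pit2 -> P1=[6,5,5,6,1,6](1) P2=[5,6,0,4,1,1](3)
Move 5: P2 pit4 -> P1=[6,5,5,6,1,6](1) P2=[5,6,0,4,0,2](3)
Move 6: P1 pit3 -> P1=[6,5,5,0,2,7](2) P2=[6,7,1,4,0,2](3)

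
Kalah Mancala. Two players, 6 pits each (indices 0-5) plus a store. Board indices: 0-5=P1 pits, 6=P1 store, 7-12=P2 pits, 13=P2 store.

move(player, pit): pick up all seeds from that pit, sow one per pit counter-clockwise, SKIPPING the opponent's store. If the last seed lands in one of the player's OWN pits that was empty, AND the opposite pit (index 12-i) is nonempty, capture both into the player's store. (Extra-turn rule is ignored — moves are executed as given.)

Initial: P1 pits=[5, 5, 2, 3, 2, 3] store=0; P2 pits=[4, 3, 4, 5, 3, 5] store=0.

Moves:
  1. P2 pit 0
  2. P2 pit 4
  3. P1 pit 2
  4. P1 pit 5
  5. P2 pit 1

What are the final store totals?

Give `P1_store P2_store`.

Answer: 1 2

Derivation:
Move 1: P2 pit0 -> P1=[5,5,2,3,2,3](0) P2=[0,4,5,6,4,5](0)
Move 2: P2 pit4 -> P1=[6,6,2,3,2,3](0) P2=[0,4,5,6,0,6](1)
Move 3: P1 pit2 -> P1=[6,6,0,4,3,3](0) P2=[0,4,5,6,0,6](1)
Move 4: P1 pit5 -> P1=[6,6,0,4,3,0](1) P2=[1,5,5,6,0,6](1)
Move 5: P2 pit1 -> P1=[6,6,0,4,3,0](1) P2=[1,0,6,7,1,7](2)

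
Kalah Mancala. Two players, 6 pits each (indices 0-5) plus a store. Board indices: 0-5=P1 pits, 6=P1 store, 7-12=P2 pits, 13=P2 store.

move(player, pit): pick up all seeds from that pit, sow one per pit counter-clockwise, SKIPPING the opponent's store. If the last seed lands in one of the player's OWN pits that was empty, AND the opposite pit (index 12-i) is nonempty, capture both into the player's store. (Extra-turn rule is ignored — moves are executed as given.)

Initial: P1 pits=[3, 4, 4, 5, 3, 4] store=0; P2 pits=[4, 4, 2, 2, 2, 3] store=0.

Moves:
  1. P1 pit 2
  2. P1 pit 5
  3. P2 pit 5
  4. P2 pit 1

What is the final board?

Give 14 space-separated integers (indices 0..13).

Move 1: P1 pit2 -> P1=[3,4,0,6,4,5](1) P2=[4,4,2,2,2,3](0)
Move 2: P1 pit5 -> P1=[3,4,0,6,4,0](2) P2=[5,5,3,3,2,3](0)
Move 3: P2 pit5 -> P1=[4,5,0,6,4,0](2) P2=[5,5,3,3,2,0](1)
Move 4: P2 pit1 -> P1=[4,5,0,6,4,0](2) P2=[5,0,4,4,3,1](2)

Answer: 4 5 0 6 4 0 2 5 0 4 4 3 1 2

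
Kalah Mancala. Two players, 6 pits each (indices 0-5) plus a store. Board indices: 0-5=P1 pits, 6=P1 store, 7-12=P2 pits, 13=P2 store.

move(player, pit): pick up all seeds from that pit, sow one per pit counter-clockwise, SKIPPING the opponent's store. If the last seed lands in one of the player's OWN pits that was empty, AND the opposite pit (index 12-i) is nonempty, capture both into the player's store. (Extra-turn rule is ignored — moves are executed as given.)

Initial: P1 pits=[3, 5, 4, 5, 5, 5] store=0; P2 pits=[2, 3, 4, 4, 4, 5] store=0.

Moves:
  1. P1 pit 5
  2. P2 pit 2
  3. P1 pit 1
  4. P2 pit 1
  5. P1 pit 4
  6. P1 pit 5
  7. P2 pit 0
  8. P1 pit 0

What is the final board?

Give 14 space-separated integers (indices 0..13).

Answer: 0 1 6 7 0 0 7 0 0 3 9 7 8 1

Derivation:
Move 1: P1 pit5 -> P1=[3,5,4,5,5,0](1) P2=[3,4,5,5,4,5](0)
Move 2: P2 pit2 -> P1=[4,5,4,5,5,0](1) P2=[3,4,0,6,5,6](1)
Move 3: P1 pit1 -> P1=[4,0,5,6,6,1](2) P2=[3,4,0,6,5,6](1)
Move 4: P2 pit1 -> P1=[4,0,5,6,6,1](2) P2=[3,0,1,7,6,7](1)
Move 5: P1 pit4 -> P1=[4,0,5,6,0,2](3) P2=[4,1,2,8,6,7](1)
Move 6: P1 pit5 -> P1=[4,0,5,6,0,0](4) P2=[5,1,2,8,6,7](1)
Move 7: P2 pit0 -> P1=[4,0,5,6,0,0](4) P2=[0,2,3,9,7,8](1)
Move 8: P1 pit0 -> P1=[0,1,6,7,0,0](7) P2=[0,0,3,9,7,8](1)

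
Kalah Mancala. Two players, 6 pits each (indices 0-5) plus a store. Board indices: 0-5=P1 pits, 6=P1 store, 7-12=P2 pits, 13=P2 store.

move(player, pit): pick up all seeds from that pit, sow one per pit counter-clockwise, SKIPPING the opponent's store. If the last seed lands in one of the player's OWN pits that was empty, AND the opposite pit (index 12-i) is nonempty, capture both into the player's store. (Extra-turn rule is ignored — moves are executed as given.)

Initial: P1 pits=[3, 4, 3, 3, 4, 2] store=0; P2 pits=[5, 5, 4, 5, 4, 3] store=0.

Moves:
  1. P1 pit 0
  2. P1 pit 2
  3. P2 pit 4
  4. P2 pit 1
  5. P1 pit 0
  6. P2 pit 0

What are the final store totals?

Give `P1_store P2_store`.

Move 1: P1 pit0 -> P1=[0,5,4,4,4,2](0) P2=[5,5,4,5,4,3](0)
Move 2: P1 pit2 -> P1=[0,5,0,5,5,3](1) P2=[5,5,4,5,4,3](0)
Move 3: P2 pit4 -> P1=[1,6,0,5,5,3](1) P2=[5,5,4,5,0,4](1)
Move 4: P2 pit1 -> P1=[1,6,0,5,5,3](1) P2=[5,0,5,6,1,5](2)
Move 5: P1 pit0 -> P1=[0,7,0,5,5,3](1) P2=[5,0,5,6,1,5](2)
Move 6: P2 pit0 -> P1=[0,7,0,5,5,3](1) P2=[0,1,6,7,2,6](2)

Answer: 1 2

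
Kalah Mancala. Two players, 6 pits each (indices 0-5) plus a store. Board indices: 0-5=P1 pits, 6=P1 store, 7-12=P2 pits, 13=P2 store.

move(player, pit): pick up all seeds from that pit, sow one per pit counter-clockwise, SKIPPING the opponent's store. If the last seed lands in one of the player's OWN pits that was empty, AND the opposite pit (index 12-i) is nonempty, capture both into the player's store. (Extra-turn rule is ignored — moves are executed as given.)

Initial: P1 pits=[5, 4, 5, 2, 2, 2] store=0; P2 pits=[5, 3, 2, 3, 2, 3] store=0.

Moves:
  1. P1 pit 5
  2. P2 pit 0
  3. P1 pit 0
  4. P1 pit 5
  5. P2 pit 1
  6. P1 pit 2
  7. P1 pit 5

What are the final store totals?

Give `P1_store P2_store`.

Answer: 4 1

Derivation:
Move 1: P1 pit5 -> P1=[5,4,5,2,2,0](1) P2=[6,3,2,3,2,3](0)
Move 2: P2 pit0 -> P1=[5,4,5,2,2,0](1) P2=[0,4,3,4,3,4](1)
Move 3: P1 pit0 -> P1=[0,5,6,3,3,1](1) P2=[0,4,3,4,3,4](1)
Move 4: P1 pit5 -> P1=[0,5,6,3,3,0](2) P2=[0,4,3,4,3,4](1)
Move 5: P2 pit1 -> P1=[0,5,6,3,3,0](2) P2=[0,0,4,5,4,5](1)
Move 6: P1 pit2 -> P1=[0,5,0,4,4,1](3) P2=[1,1,4,5,4,5](1)
Move 7: P1 pit5 -> P1=[0,5,0,4,4,0](4) P2=[1,1,4,5,4,5](1)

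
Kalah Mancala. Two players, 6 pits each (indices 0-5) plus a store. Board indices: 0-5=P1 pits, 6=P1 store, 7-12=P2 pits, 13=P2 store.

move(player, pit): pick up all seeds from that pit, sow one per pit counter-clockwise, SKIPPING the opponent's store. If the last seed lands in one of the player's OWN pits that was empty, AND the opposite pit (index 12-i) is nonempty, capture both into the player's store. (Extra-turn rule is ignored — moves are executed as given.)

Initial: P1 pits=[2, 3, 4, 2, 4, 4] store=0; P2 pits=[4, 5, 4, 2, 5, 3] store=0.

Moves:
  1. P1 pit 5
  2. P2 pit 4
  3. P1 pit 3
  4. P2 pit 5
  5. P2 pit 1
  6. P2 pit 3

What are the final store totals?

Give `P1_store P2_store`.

Move 1: P1 pit5 -> P1=[2,3,4,2,4,0](1) P2=[5,6,5,2,5,3](0)
Move 2: P2 pit4 -> P1=[3,4,5,2,4,0](1) P2=[5,6,5,2,0,4](1)
Move 3: P1 pit3 -> P1=[3,4,5,0,5,0](7) P2=[0,6,5,2,0,4](1)
Move 4: P2 pit5 -> P1=[4,5,6,0,5,0](7) P2=[0,6,5,2,0,0](2)
Move 5: P2 pit1 -> P1=[5,5,6,0,5,0](7) P2=[0,0,6,3,1,1](3)
Move 6: P2 pit3 -> P1=[5,5,6,0,5,0](7) P2=[0,0,6,0,2,2](4)

Answer: 7 4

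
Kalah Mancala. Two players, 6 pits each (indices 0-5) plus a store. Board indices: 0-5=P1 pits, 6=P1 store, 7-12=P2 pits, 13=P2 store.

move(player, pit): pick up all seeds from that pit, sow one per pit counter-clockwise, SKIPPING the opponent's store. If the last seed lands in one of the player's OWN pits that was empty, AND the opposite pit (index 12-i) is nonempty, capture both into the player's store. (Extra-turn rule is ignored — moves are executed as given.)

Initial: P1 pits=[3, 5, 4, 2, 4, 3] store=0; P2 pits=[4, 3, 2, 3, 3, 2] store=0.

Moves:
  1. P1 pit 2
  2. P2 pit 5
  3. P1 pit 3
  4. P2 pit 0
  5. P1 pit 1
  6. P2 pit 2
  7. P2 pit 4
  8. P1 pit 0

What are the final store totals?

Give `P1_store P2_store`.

Answer: 3 7

Derivation:
Move 1: P1 pit2 -> P1=[3,5,0,3,5,4](1) P2=[4,3,2,3,3,2](0)
Move 2: P2 pit5 -> P1=[4,5,0,3,5,4](1) P2=[4,3,2,3,3,0](1)
Move 3: P1 pit3 -> P1=[4,5,0,0,6,5](2) P2=[4,3,2,3,3,0](1)
Move 4: P2 pit0 -> P1=[4,5,0,0,6,5](2) P2=[0,4,3,4,4,0](1)
Move 5: P1 pit1 -> P1=[4,0,1,1,7,6](3) P2=[0,4,3,4,4,0](1)
Move 6: P2 pit2 -> P1=[0,0,1,1,7,6](3) P2=[0,4,0,5,5,0](6)
Move 7: P2 pit4 -> P1=[1,1,2,1,7,6](3) P2=[0,4,0,5,0,1](7)
Move 8: P1 pit0 -> P1=[0,2,2,1,7,6](3) P2=[0,4,0,5,0,1](7)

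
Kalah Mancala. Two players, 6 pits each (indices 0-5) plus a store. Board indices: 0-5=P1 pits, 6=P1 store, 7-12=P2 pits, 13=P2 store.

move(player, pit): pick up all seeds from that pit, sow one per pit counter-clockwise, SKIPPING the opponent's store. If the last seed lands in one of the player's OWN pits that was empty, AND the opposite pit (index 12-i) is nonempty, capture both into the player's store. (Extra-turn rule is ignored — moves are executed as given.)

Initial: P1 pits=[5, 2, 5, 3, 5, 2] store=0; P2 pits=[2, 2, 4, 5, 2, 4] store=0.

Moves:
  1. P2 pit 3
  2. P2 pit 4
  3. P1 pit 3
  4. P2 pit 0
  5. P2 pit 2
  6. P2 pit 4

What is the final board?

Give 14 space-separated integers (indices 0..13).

Answer: 8 3 5 0 6 3 1 0 3 0 1 0 8 3

Derivation:
Move 1: P2 pit3 -> P1=[6,3,5,3,5,2](0) P2=[2,2,4,0,3,5](1)
Move 2: P2 pit4 -> P1=[7,3,5,3,5,2](0) P2=[2,2,4,0,0,6](2)
Move 3: P1 pit3 -> P1=[7,3,5,0,6,3](1) P2=[2,2,4,0,0,6](2)
Move 4: P2 pit0 -> P1=[7,3,5,0,6,3](1) P2=[0,3,5,0,0,6](2)
Move 5: P2 pit2 -> P1=[8,3,5,0,6,3](1) P2=[0,3,0,1,1,7](3)
Move 6: P2 pit4 -> P1=[8,3,5,0,6,3](1) P2=[0,3,0,1,0,8](3)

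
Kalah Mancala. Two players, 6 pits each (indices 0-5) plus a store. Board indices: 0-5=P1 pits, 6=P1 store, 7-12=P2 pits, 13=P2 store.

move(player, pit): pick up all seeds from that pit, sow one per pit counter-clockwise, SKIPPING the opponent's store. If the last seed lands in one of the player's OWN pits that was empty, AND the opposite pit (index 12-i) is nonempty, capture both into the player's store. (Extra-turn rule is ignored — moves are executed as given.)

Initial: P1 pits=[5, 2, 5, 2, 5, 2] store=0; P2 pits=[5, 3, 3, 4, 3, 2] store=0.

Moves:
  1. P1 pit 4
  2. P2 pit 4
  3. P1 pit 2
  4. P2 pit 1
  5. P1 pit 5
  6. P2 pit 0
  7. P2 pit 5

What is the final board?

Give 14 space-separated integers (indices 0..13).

Move 1: P1 pit4 -> P1=[5,2,5,2,0,3](1) P2=[6,4,4,4,3,2](0)
Move 2: P2 pit4 -> P1=[6,2,5,2,0,3](1) P2=[6,4,4,4,0,3](1)
Move 3: P1 pit2 -> P1=[6,2,0,3,1,4](2) P2=[7,4,4,4,0,3](1)
Move 4: P2 pit1 -> P1=[6,2,0,3,1,4](2) P2=[7,0,5,5,1,4](1)
Move 5: P1 pit5 -> P1=[6,2,0,3,1,0](3) P2=[8,1,6,5,1,4](1)
Move 6: P2 pit0 -> P1=[7,3,0,3,1,0](3) P2=[0,2,7,6,2,5](2)
Move 7: P2 pit5 -> P1=[8,4,1,4,1,0](3) P2=[0,2,7,6,2,0](3)

Answer: 8 4 1 4 1 0 3 0 2 7 6 2 0 3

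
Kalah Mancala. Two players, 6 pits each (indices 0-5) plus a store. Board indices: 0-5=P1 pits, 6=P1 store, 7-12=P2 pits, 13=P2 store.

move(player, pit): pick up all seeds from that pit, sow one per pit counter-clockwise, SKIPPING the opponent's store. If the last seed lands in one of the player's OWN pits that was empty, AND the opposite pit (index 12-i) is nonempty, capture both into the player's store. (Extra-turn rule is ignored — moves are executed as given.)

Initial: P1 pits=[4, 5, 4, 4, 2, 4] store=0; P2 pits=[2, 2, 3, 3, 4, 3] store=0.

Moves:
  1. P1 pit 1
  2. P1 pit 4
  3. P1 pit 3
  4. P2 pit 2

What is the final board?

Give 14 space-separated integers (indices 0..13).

Answer: 4 0 5 0 1 7 3 4 3 0 4 5 4 0

Derivation:
Move 1: P1 pit1 -> P1=[4,0,5,5,3,5](1) P2=[2,2,3,3,4,3](0)
Move 2: P1 pit4 -> P1=[4,0,5,5,0,6](2) P2=[3,2,3,3,4,3](0)
Move 3: P1 pit3 -> P1=[4,0,5,0,1,7](3) P2=[4,3,3,3,4,3](0)
Move 4: P2 pit2 -> P1=[4,0,5,0,1,7](3) P2=[4,3,0,4,5,4](0)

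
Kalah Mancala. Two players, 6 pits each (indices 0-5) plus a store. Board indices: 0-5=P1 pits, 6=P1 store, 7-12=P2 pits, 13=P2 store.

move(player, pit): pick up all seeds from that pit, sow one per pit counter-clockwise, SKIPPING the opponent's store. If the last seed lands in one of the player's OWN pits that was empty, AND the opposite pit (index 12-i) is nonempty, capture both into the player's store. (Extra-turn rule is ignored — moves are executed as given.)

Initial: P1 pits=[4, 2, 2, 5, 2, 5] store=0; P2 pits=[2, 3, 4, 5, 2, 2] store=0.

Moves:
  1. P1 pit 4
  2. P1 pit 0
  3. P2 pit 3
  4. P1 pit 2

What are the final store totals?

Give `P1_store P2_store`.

Answer: 5 1

Derivation:
Move 1: P1 pit4 -> P1=[4,2,2,5,0,6](1) P2=[2,3,4,5,2,2](0)
Move 2: P1 pit0 -> P1=[0,3,3,6,0,6](5) P2=[2,0,4,5,2,2](0)
Move 3: P2 pit3 -> P1=[1,4,3,6,0,6](5) P2=[2,0,4,0,3,3](1)
Move 4: P1 pit2 -> P1=[1,4,0,7,1,7](5) P2=[2,0,4,0,3,3](1)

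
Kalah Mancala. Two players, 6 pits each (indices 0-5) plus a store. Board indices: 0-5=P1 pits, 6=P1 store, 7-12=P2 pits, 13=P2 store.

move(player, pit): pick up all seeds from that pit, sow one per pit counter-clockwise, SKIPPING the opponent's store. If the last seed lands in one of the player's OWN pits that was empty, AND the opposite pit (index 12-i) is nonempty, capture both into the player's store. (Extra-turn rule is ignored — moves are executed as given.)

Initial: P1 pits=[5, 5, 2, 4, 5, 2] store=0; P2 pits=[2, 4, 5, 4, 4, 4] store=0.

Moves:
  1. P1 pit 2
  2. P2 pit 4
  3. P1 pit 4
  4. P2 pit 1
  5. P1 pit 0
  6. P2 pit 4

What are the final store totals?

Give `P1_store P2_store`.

Move 1: P1 pit2 -> P1=[5,5,0,5,6,2](0) P2=[2,4,5,4,4,4](0)
Move 2: P2 pit4 -> P1=[6,6,0,5,6,2](0) P2=[2,4,5,4,0,5](1)
Move 3: P1 pit4 -> P1=[6,6,0,5,0,3](1) P2=[3,5,6,5,0,5](1)
Move 4: P2 pit1 -> P1=[6,6,0,5,0,3](1) P2=[3,0,7,6,1,6](2)
Move 5: P1 pit0 -> P1=[0,7,1,6,1,4](2) P2=[3,0,7,6,1,6](2)
Move 6: P2 pit4 -> P1=[0,7,1,6,1,4](2) P2=[3,0,7,6,0,7](2)

Answer: 2 2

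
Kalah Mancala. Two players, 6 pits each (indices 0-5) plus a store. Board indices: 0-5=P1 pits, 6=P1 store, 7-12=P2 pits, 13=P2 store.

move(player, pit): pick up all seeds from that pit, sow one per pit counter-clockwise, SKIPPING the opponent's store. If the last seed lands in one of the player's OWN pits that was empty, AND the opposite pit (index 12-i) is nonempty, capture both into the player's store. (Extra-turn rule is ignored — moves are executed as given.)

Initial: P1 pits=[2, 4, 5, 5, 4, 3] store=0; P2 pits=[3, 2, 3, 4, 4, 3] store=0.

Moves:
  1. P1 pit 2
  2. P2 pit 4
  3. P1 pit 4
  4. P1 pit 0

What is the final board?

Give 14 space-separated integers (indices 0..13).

Move 1: P1 pit2 -> P1=[2,4,0,6,5,4](1) P2=[4,2,3,4,4,3](0)
Move 2: P2 pit4 -> P1=[3,5,0,6,5,4](1) P2=[4,2,3,4,0,4](1)
Move 3: P1 pit4 -> P1=[3,5,0,6,0,5](2) P2=[5,3,4,4,0,4](1)
Move 4: P1 pit0 -> P1=[0,6,1,7,0,5](2) P2=[5,3,4,4,0,4](1)

Answer: 0 6 1 7 0 5 2 5 3 4 4 0 4 1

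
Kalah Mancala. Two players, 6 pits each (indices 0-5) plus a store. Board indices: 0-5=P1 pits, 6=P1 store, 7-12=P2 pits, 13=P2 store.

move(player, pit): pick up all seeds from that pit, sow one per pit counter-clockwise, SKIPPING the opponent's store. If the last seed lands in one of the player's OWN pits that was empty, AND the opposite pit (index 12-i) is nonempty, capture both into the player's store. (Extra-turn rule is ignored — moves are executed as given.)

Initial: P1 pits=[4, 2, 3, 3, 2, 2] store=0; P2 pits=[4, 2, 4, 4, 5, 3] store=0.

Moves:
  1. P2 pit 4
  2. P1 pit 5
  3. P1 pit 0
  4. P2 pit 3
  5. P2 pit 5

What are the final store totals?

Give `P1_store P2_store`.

Answer: 7 3

Derivation:
Move 1: P2 pit4 -> P1=[5,3,4,3,2,2](0) P2=[4,2,4,4,0,4](1)
Move 2: P1 pit5 -> P1=[5,3,4,3,2,0](1) P2=[5,2,4,4,0,4](1)
Move 3: P1 pit0 -> P1=[0,4,5,4,3,0](7) P2=[0,2,4,4,0,4](1)
Move 4: P2 pit3 -> P1=[1,4,5,4,3,0](7) P2=[0,2,4,0,1,5](2)
Move 5: P2 pit5 -> P1=[2,5,6,5,3,0](7) P2=[0,2,4,0,1,0](3)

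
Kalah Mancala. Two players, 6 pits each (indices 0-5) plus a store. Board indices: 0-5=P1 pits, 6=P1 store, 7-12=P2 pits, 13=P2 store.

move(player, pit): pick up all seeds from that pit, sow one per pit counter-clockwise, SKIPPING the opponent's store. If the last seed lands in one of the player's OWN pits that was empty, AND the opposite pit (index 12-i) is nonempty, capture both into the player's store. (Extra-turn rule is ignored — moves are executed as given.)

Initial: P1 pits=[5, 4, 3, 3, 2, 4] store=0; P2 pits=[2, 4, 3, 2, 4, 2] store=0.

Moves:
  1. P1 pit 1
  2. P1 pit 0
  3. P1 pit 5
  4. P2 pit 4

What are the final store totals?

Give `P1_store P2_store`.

Move 1: P1 pit1 -> P1=[5,0,4,4,3,5](0) P2=[2,4,3,2,4,2](0)
Move 2: P1 pit0 -> P1=[0,1,5,5,4,6](0) P2=[2,4,3,2,4,2](0)
Move 3: P1 pit5 -> P1=[0,1,5,5,4,0](1) P2=[3,5,4,3,5,2](0)
Move 4: P2 pit4 -> P1=[1,2,6,5,4,0](1) P2=[3,5,4,3,0,3](1)

Answer: 1 1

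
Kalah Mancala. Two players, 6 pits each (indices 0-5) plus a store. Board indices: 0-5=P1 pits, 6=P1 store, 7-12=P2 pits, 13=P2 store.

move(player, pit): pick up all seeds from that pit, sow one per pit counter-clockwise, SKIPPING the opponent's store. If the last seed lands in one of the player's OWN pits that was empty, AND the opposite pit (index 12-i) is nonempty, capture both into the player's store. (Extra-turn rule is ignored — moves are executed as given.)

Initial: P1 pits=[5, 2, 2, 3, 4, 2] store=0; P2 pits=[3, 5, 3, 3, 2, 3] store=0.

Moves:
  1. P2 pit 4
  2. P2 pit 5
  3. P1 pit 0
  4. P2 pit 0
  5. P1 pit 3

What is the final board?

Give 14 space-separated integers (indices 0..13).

Answer: 0 4 4 0 6 4 2 1 6 4 4 0 0 2

Derivation:
Move 1: P2 pit4 -> P1=[5,2,2,3,4,2](0) P2=[3,5,3,3,0,4](1)
Move 2: P2 pit5 -> P1=[6,3,3,3,4,2](0) P2=[3,5,3,3,0,0](2)
Move 3: P1 pit0 -> P1=[0,4,4,4,5,3](1) P2=[3,5,3,3,0,0](2)
Move 4: P2 pit0 -> P1=[0,4,4,4,5,3](1) P2=[0,6,4,4,0,0](2)
Move 5: P1 pit3 -> P1=[0,4,4,0,6,4](2) P2=[1,6,4,4,0,0](2)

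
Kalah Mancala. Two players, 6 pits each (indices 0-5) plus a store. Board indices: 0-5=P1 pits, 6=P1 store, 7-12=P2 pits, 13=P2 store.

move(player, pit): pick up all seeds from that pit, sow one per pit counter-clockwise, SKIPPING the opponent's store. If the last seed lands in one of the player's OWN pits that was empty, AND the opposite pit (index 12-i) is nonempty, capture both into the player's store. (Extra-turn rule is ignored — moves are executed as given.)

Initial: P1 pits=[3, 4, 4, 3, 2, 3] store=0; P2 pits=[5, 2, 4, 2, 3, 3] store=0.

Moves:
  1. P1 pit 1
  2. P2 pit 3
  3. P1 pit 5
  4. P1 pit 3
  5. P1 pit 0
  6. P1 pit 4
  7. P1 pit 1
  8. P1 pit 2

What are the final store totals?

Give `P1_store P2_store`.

Answer: 10 0

Derivation:
Move 1: P1 pit1 -> P1=[3,0,5,4,3,4](0) P2=[5,2,4,2,3,3](0)
Move 2: P2 pit3 -> P1=[3,0,5,4,3,4](0) P2=[5,2,4,0,4,4](0)
Move 3: P1 pit5 -> P1=[3,0,5,4,3,0](1) P2=[6,3,5,0,4,4](0)
Move 4: P1 pit3 -> P1=[3,0,5,0,4,1](2) P2=[7,3,5,0,4,4](0)
Move 5: P1 pit0 -> P1=[0,1,6,0,4,1](8) P2=[7,3,0,0,4,4](0)
Move 6: P1 pit4 -> P1=[0,1,6,0,0,2](9) P2=[8,4,0,0,4,4](0)
Move 7: P1 pit1 -> P1=[0,0,7,0,0,2](9) P2=[8,4,0,0,4,4](0)
Move 8: P1 pit2 -> P1=[0,0,0,1,1,3](10) P2=[9,5,1,0,4,4](0)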